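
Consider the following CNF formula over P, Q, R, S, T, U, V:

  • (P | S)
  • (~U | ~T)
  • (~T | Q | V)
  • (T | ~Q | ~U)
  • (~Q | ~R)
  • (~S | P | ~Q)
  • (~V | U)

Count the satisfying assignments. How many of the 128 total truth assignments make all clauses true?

Split on Q, then T.
  Q=T, T=T: remaining (P,R,S,U,V) ∈ {(T,F,F,F,F); (T,F,T,F,F)} — 2.
  Q=T, T=F: remaining (P,R,S,U,V) ∈ {(T,F,F,F,F); (T,F,T,F,F)} — 2.
  Q=F, T=T: a clause becomes empty — 0.
  Q=F, T=F: R free; 9 ways for (P,S,U,V) × 2^1 = 18.
Total: 2 + 2 + 0 + 18 = 22.

22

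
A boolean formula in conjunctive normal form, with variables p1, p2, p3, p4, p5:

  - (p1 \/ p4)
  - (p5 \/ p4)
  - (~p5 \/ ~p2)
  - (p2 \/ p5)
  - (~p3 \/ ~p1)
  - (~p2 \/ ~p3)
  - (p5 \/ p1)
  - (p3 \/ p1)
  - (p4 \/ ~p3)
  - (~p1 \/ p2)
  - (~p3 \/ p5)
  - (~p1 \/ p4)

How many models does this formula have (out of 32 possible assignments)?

2

The models are:
  p1=F p2=F p3=T p4=T p5=T
  p1=T p2=T p3=F p4=T p5=F
That's 2 in total.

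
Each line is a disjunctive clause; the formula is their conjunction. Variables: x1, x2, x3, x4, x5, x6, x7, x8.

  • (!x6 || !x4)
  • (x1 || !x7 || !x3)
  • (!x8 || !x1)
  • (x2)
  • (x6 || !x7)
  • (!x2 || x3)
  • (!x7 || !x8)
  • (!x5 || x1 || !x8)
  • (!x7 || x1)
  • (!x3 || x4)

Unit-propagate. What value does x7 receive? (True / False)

False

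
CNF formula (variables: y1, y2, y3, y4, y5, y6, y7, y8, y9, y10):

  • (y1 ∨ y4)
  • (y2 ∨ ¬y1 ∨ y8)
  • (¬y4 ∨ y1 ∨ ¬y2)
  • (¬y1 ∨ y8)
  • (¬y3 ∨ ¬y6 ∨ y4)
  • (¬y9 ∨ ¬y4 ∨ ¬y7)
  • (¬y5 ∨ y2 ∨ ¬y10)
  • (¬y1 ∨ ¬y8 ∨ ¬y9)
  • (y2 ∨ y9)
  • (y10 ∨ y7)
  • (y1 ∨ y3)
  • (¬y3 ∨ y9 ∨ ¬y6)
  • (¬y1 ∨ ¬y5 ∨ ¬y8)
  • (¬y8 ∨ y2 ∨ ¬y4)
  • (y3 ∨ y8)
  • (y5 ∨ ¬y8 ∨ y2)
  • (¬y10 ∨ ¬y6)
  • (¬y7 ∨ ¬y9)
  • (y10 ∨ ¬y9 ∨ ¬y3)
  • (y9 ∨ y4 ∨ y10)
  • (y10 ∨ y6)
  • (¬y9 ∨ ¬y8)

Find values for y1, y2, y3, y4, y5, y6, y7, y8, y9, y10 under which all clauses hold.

y1 = T, y2 = T, y3 = F, y4 = T, y5 = F, y6 = F, y7 = F, y8 = T, y9 = F, y10 = T

Check each clause:
  1. (y1 ∨ y4) — y1 is true.
  2. (y2 ∨ y8 ∨ ¬y1) — y8 is true.
  3. (y1 ∨ ¬y2 ∨ ¬y4) — y1 is true.
  4. (¬y1 ∨ y8) — y8 is true.
  5. (y4 ∨ ¬y6 ∨ ¬y3) — ¬y6 is true.
  6. (¬y7 ∨ ¬y4 ∨ ¬y9) — ¬y7 is true.
  7. (¬y5 ∨ ¬y10 ∨ y2) — y2 is true.
  8. (¬y1 ∨ ¬y9 ∨ ¬y8) — ¬y9 is true.
  9. (y2 ∨ y9) — y2 is true.
  10. (y7 ∨ y10) — y10 is true.
  11. (y1 ∨ y3) — y1 is true.
  12. (y9 ∨ ¬y6 ∨ ¬y3) — ¬y6 is true.
  13. (¬y5 ∨ ¬y1 ∨ ¬y8) — ¬y5 is true.
  14. (y2 ∨ ¬y8 ∨ ¬y4) — y2 is true.
  15. (y8 ∨ y3) — y8 is true.
  16. (y5 ∨ ¬y8 ∨ y2) — y2 is true.
  17. (¬y6 ∨ ¬y10) — ¬y6 is true.
  18. (¬y9 ∨ ¬y7) — ¬y7 is true.
  19. (¬y3 ∨ y10 ∨ ¬y9) — y10 is true.
  20. (y4 ∨ y10 ∨ y9) — y10 is true.
  21. (y10 ∨ y6) — y10 is true.
  22. (¬y9 ∨ ¬y8) — ¬y9 is true.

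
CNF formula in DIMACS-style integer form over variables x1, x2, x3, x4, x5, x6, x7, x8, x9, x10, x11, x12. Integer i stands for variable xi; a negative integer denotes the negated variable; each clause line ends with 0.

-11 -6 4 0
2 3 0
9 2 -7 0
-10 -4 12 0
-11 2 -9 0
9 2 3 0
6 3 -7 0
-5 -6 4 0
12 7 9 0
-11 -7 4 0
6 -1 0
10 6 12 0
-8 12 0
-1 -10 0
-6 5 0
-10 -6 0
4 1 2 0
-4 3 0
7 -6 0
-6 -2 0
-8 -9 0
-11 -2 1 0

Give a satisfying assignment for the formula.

x1=F, x2=T, x3=F, x4=F, x5=F, x6=F, x7=F, x8=F, x9=T, x10=F, x11=F, x12=T

x8 occurs only negated in the remaining clauses — set x8 = False.
Pure literal: x11 appears only negated; assign x11 = False.
Branch on x1: take x1 = False.
Set x2 = True and propagate.
  then x6 is forced to False.
Try x3 = False.
  then x7 is forced to False.
  then x4 is forced to False.
The remaining clauses are satisfied by x5 = False, x9 = True, x10 = False, x12 = True.
Check each clause:
  1. (x4 ∨ ¬x6 ∨ ¬x11) — ¬x6 is true.
  2. (x3 ∨ x2) — x2 is true.
  3. (¬x7 ∨ x2 ∨ x9) — x9 is true.
  4. (¬x10 ∨ x12 ∨ ¬x4) — x12 is true.
  5. (x2 ∨ ¬x11 ∨ ¬x9) — x2 is true.
  6. (x9 ∨ x2 ∨ x3) — x9 is true.
  7. (x6 ∨ x3 ∨ ¬x7) — ¬x7 is true.
  8. (x4 ∨ ¬x6 ∨ ¬x5) — ¬x6 is true.
  9. (x9 ∨ x12 ∨ x7) — x9 is true.
  10. (¬x7 ∨ x4 ∨ ¬x11) — ¬x7 is true.
  11. (x6 ∨ ¬x1) — ¬x1 is true.
  12. (x12 ∨ x6 ∨ x10) — x12 is true.
  13. (¬x8 ∨ x12) — ¬x8 is true.
  14. (¬x1 ∨ ¬x10) — ¬x1 is true.
  15. (¬x6 ∨ x5) — ¬x6 is true.
  16. (¬x6 ∨ ¬x10) — ¬x6 is true.
  17. (x2 ∨ x4 ∨ x1) — x2 is true.
  18. (¬x4 ∨ x3) — ¬x4 is true.
  19. (¬x6 ∨ x7) — ¬x6 is true.
  20. (¬x6 ∨ ¬x2) — ¬x6 is true.
  21. (¬x9 ∨ ¬x8) — ¬x8 is true.
  22. (¬x2 ∨ x1 ∨ ¬x11) — ¬x11 is true.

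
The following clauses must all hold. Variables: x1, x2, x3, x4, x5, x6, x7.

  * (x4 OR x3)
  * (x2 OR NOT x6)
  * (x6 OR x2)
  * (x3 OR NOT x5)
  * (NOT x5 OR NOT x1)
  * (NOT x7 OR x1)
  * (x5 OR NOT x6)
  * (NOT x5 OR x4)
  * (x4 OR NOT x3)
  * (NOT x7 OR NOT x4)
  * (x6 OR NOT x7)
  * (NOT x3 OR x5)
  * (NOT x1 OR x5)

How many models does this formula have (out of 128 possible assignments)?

3

Satisfying assignments:
  x1=F x2=T x3=F x4=T x5=F x6=F x7=F
  x1=F x2=T x3=T x4=T x5=T x6=F x7=F
  x1=F x2=T x3=T x4=T x5=T x6=T x7=F
Count: 3.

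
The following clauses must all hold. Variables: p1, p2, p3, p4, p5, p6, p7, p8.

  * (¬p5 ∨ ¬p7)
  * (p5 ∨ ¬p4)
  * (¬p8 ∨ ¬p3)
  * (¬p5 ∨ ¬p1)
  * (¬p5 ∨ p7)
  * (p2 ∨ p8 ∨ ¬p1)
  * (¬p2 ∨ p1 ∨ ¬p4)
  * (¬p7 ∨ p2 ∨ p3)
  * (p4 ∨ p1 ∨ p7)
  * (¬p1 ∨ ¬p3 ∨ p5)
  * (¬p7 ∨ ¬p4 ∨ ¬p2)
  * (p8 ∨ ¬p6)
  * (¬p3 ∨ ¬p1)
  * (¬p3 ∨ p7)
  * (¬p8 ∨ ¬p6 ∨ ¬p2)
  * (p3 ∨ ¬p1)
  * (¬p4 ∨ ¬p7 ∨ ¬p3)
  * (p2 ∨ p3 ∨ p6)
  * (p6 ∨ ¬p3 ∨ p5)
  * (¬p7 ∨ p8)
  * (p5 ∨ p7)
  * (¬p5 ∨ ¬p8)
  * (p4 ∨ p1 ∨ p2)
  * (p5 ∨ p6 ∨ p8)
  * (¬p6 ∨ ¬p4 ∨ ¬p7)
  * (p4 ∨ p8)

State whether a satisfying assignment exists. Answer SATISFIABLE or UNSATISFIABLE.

SATISFIABLE

Set p1 = False and propagate.
Branch on p2: take p2 = True.
  then p4 is forced to False.
  then p7 is forced to True.
  then p5 is forced to False.
  then p8 is forced to True.
  then p3 is forced to False.
  then p6 is forced to False.
So p1=False, p2=True, p3=False, p4=False, p5=False, p6=False, p7=True, p8=True is a satisfying assignment.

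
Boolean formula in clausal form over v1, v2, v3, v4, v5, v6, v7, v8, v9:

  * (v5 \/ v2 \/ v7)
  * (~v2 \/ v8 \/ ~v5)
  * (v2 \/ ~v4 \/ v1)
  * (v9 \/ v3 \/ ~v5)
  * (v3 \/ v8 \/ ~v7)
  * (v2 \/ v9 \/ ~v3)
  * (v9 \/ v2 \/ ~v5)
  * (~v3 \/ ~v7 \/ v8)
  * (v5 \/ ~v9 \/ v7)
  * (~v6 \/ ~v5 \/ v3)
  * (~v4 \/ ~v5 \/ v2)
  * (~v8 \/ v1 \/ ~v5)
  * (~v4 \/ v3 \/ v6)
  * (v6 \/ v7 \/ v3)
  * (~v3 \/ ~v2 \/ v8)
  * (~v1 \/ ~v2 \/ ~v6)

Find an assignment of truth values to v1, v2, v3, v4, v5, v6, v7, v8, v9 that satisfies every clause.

v1 = True, v2 = True, v3 = True, v4 = True, v5 = True, v6 = False, v7 = False, v8 = True, v9 = False

Check each clause:
  1. (v5 \/ v2 \/ v7) — v2 is true.
  2. (v8 \/ ~v2 \/ ~v5) — v8 is true.
  3. (~v4 \/ v2 \/ v1) — v1 is true.
  4. (v9 \/ ~v5 \/ v3) — v3 is true.
  5. (v3 \/ ~v7 \/ v8) — v8 is true.
  6. (~v3 \/ v9 \/ v2) — v2 is true.
  7. (~v5 \/ v9 \/ v2) — v2 is true.
  8. (~v7 \/ ~v3 \/ v8) — v8 is true.
  9. (v5 \/ v7 \/ ~v9) — v5 is true.
  10. (~v5 \/ v3 \/ ~v6) — v3 is true.
  11. (~v5 \/ ~v4 \/ v2) — v2 is true.
  12. (~v8 \/ v1 \/ ~v5) — v1 is true.
  13. (v3 \/ ~v4 \/ v6) — v3 is true.
  14. (v3 \/ v6 \/ v7) — v3 is true.
  15. (~v3 \/ ~v2 \/ v8) — v8 is true.
  16. (~v6 \/ ~v2 \/ ~v1) — ~v6 is true.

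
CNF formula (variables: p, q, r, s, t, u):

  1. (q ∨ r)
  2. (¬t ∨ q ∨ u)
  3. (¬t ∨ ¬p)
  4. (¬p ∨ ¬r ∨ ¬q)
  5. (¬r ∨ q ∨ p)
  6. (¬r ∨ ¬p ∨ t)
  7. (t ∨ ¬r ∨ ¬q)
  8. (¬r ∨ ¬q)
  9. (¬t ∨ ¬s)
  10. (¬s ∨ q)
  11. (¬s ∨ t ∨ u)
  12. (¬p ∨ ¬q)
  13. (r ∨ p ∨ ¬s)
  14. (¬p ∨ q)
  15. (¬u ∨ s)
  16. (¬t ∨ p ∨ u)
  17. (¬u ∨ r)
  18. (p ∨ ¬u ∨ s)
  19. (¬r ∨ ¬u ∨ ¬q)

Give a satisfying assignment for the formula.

p=False, q=True, r=False, s=False, t=False, u=False

Try p = False.
Try q = True.
  then r is forced to False.
  then s is forced to False.
  then u is forced to False.
  then t is forced to False.
Every clause has at least one true literal under this assignment.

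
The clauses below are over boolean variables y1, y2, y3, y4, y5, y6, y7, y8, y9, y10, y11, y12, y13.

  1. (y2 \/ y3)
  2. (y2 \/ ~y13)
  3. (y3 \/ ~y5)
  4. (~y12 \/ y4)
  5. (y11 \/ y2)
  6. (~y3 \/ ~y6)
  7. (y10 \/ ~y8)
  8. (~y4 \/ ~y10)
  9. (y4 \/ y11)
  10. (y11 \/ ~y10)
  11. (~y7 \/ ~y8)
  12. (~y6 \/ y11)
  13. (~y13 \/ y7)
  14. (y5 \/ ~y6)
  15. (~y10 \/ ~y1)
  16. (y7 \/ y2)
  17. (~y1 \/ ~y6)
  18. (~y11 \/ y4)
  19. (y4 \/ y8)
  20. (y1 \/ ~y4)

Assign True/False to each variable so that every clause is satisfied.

y2 occurs only positively in the remaining clauses — set y2 = True.
Pure literal: y6 appears only negated; assign y6 = False.
Try y1 = True.
  then y10 is forced to False.
  then y8 is forced to False.
  then y4 is forced to True.
Set y3 = True and propagate.
Branch on y7: take y7 = False.
  then y13 is forced to False.
y5, y9, y11, y12 are now unconstrained; take y5 = False, y9 = True, y11 = False, y12 = True.

y1=T, y2=T, y3=T, y4=T, y5=F, y6=F, y7=F, y8=F, y9=T, y10=F, y11=F, y12=T, y13=F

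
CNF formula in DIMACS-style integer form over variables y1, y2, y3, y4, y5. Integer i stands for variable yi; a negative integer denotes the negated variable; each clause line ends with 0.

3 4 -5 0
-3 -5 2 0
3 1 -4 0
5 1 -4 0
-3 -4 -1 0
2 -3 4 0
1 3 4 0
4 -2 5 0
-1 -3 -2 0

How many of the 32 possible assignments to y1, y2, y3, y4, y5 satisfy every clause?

7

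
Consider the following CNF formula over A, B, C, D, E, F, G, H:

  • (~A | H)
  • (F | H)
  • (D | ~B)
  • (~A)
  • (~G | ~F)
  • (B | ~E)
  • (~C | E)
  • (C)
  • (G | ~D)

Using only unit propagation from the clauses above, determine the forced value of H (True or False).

True

(~A) is a unit clause: A = False.
(C) stands alone — C = True.
(~C | E) with C = True leaves only E, so E = True.
(B | ~E): since E = True, the clause reduces to (B). B = True.
(D | ~B) with B = True leaves only D, so D = True.
In (~D | G), ~D is now false; G must hold, so G = True.
From (~F | ~G) and G = True: F = False.
In (F | H), F is now false; H must hold, so H = True.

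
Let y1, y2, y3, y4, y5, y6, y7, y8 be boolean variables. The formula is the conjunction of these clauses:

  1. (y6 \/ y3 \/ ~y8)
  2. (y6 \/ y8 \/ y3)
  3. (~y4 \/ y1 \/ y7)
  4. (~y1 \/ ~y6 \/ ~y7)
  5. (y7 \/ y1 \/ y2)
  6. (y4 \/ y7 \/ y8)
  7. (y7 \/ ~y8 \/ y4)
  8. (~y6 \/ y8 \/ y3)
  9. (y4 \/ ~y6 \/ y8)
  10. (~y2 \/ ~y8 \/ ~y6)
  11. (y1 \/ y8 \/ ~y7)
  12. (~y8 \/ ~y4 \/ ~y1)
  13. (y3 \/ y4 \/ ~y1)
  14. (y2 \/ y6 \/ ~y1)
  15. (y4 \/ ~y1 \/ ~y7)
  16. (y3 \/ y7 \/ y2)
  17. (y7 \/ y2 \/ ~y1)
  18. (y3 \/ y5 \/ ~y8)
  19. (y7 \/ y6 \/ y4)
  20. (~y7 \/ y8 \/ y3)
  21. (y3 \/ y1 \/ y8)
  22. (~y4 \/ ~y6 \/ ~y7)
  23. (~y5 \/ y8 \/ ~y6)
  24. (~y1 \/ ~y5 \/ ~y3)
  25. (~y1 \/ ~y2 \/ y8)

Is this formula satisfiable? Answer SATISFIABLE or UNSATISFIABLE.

SATISFIABLE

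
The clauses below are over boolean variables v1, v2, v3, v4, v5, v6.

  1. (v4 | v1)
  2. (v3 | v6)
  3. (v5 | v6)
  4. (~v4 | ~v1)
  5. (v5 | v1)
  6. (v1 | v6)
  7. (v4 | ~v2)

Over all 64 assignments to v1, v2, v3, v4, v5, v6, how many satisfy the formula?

9

Case analysis on v1 and v4:
  v1=1, v4=1: a clause becomes empty — 0.
  v1=1, v4=0: 5 of the 16 assignments to (v2,v3,v5,v6) work.
  v1=0, v4=1: remaining (v2,v3,v5,v6) ∈ {(0,0,1,1); (0,1,1,1); (1,0,1,1); (1,1,1,1)} — 4.
  v1=0, v4=0: a clause becomes empty — 0.
Total: 0 + 5 + 4 + 0 = 9.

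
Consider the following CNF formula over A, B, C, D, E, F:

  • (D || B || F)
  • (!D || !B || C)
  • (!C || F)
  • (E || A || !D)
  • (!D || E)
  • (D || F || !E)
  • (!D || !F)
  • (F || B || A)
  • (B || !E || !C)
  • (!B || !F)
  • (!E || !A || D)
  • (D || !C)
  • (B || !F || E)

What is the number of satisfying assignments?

4

The models are:
  A=0 B=0 C=0 D=0 E=1 F=1
  A=0 B=1 C=0 D=0 E=0 F=0
  A=1 B=0 C=0 D=1 E=1 F=0
  A=1 B=1 C=0 D=0 E=0 F=0
That's 4 in total.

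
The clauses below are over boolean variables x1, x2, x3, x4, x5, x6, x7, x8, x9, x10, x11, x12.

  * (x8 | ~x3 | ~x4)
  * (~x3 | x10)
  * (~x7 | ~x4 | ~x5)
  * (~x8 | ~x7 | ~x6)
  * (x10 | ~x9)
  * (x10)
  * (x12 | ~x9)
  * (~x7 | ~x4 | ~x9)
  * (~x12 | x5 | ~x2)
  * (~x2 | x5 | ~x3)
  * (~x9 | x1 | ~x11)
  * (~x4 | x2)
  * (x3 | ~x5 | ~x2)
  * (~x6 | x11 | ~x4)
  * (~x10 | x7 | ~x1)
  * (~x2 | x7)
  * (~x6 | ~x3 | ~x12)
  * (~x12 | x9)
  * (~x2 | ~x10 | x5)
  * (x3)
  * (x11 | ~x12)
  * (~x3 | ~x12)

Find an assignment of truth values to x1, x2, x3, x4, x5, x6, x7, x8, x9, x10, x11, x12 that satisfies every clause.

x1=F, x2=F, x3=T, x4=F, x5=T, x6=F, x7=T, x8=T, x9=F, x10=T, x11=T, x12=F

Unit propagation: (x10) forces x10 = True.
The clause (x3) is unit: x3 must be True.
The clause (~x12) is unit: x12 must be False.
(~x9) is a unit clause, so x9 = False.
Pure literal: x1 appears only negated; assign x1 = False.
x4 occurs only negated in the remaining clauses — set x4 = False.
Set x2 = False and propagate.
Branch on x6: take x6 = False.
x5, x7, x8, x11 are now unconstrained; take x5 = True, x7 = True, x8 = True, x11 = True.
Every clause has at least one true literal under this assignment.
Check each clause:
  1. (x8 | ~x4 | ~x3) — x8 is true.
  2. (x10 | ~x3) — x10 is true.
  3. (~x7 | ~x4 | ~x5) — ~x4 is true.
  4. (~x6 | ~x7 | ~x8) — ~x6 is true.
  5. (~x9 | x10) — x10 is true.
  6. (x10) — x10 is true.
  7. (~x9 | x12) — ~x9 is true.
  8. (~x4 | ~x7 | ~x9) — ~x4 is true.
  9. (~x2 | x5 | ~x12) — ~x12 is true.
  10. (~x3 | ~x2 | x5) — x5 is true.
  11. (~x11 | x1 | ~x9) — ~x9 is true.
  12. (~x4 | x2) — ~x4 is true.
  13. (~x2 | ~x5 | x3) — x3 is true.
  14. (x11 | ~x6 | ~x4) — ~x6 is true.
  15. (~x10 | x7 | ~x1) — ~x1 is true.
  16. (x7 | ~x2) — ~x2 is true.
  17. (~x6 | ~x3 | ~x12) — ~x6 is true.
  18. (~x12 | x9) — ~x12 is true.
  19. (x5 | ~x10 | ~x2) — x5 is true.
  20. (x3) — x3 is true.
  21. (x11 | ~x12) — x11 is true.
  22. (~x3 | ~x12) — ~x12 is true.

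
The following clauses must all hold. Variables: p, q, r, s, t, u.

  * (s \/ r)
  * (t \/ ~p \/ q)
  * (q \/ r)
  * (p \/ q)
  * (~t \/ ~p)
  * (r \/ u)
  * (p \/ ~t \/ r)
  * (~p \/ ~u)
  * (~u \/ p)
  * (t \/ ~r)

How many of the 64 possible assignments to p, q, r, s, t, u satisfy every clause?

Satisfying assignments:
  p=F q=T r=T s=F t=T u=F
  p=F q=T r=T s=T t=T u=F
That's 2 in total.

2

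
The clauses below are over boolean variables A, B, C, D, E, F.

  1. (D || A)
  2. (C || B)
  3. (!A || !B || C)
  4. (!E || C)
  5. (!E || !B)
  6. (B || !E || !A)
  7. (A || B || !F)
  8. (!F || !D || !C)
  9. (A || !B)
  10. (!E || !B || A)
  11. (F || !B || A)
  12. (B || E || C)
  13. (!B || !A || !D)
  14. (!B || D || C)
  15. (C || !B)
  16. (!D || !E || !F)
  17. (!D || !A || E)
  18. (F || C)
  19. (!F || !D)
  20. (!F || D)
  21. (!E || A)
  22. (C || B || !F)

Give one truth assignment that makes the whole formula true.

A=1, B=1, C=1, D=0, E=0, F=0

Check each clause:
  1. (A || D) — A is true.
  2. (B || C) — B is true.
  3. (C || !B || !A) — C is true.
  4. (C || !E) — C is true.
  5. (!E || !B) — !E is true.
  6. (B || !A || !E) — B is true.
  7. (A || !F || B) — A is true.
  8. (!D || !C || !F) — !F is true.
  9. (!B || A) — A is true.
  10. (!E || A || !B) — A is true.
  11. (F || !B || A) — A is true.
  12. (C || E || B) — B is true.
  13. (!D || !A || !B) — !D is true.
  14. (C || !B || D) — C is true.
  15. (C || !B) — C is true.
  16. (!D || !E || !F) — !F is true.
  17. (E || !A || !D) — !D is true.
  18. (F || C) — C is true.
  19. (!D || !F) — !F is true.
  20. (D || !F) — !F is true.
  21. (A || !E) — A is true.
  22. (C || !F || B) — B is true.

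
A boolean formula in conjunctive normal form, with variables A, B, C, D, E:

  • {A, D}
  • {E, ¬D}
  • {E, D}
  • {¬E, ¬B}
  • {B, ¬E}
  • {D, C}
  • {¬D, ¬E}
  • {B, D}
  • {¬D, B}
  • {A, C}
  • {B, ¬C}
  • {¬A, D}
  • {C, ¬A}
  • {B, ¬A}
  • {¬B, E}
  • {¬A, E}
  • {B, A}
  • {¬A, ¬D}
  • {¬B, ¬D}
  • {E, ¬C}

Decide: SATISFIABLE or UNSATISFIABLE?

D = True:
  propagation gives E=True; an empty clause results — contradiction.
D = False:
  propagation gives A=True; an empty clause results — contradiction.
Every branch closes, so no satisfying assignment exists.

UNSATISFIABLE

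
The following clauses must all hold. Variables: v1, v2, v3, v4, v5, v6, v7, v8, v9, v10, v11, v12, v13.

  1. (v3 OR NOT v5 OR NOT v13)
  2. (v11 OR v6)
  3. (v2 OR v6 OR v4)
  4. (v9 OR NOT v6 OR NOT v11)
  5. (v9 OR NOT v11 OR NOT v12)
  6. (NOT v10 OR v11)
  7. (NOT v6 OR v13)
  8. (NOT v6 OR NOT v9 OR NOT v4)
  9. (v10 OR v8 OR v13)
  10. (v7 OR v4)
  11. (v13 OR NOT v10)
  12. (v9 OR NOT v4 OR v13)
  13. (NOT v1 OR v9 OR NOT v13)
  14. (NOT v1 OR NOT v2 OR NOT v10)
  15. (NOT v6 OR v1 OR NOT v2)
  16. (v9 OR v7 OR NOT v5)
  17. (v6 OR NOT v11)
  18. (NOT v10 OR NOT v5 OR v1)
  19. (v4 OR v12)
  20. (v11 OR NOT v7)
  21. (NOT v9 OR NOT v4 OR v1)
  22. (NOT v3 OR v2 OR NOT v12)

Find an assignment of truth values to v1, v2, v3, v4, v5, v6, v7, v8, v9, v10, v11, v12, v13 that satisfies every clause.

Set v1 = True and propagate.
Set v2 = True and propagate.
  then v10 is forced to False.
For the remaining variables, v3 = True, v4 = False, v5 = True, v6 = True, v7 = True, v8 = False, v9 = True, v11 = True, v12 = True, v13 = True works.

v1 = T  v2 = T  v3 = T  v4 = F  v5 = T  v6 = T  v7 = T  v8 = F  v9 = T  v10 = F  v11 = T  v12 = T  v13 = T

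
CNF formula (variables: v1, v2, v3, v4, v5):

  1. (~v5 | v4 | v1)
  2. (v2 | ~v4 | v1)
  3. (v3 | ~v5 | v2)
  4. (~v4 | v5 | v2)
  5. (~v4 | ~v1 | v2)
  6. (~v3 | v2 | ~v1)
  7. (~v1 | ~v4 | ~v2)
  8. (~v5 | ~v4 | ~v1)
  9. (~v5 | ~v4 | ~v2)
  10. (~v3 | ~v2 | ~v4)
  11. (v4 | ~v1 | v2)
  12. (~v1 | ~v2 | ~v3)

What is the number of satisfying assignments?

7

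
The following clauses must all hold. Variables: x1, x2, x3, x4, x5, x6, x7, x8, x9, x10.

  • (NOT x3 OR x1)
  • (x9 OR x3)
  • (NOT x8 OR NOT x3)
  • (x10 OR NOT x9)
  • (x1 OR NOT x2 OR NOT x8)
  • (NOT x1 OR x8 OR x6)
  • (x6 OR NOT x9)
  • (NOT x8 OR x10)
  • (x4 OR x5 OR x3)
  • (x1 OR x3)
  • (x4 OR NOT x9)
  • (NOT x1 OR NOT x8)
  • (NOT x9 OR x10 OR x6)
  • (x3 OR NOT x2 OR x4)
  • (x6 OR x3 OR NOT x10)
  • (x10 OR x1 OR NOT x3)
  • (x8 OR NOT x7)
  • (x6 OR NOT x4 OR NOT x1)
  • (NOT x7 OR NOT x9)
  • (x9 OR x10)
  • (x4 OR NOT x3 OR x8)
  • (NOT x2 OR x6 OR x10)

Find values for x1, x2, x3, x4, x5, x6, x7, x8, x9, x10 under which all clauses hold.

x1 = T, x2 = F, x3 = F, x4 = T, x5 = F, x6 = T, x7 = F, x8 = F, x9 = T, x10 = T

Check each clause:
  1. (NOT x3 OR x1) — x1 is true.
  2. (x9 OR x3) — x9 is true.
  3. (NOT x3 OR NOT x8) — NOT x8 is true.
  4. (x10 OR NOT x9) — x10 is true.
  5. (NOT x8 OR x1 OR NOT x2) — NOT x8 is true.
  6. (NOT x1 OR x8 OR x6) — x6 is true.
  7. (NOT x9 OR x6) — x6 is true.
  8. (x10 OR NOT x8) — NOT x8 is true.
  9. (x5 OR x4 OR x3) — x4 is true.
  10. (x3 OR x1) — x1 is true.
  11. (x4 OR NOT x9) — x4 is true.
  12. (NOT x8 OR NOT x1) — NOT x8 is true.
  13. (x10 OR x6 OR NOT x9) — x10 is true.
  14. (x3 OR x4 OR NOT x2) — x4 is true.
  15. (x3 OR x6 OR NOT x10) — x6 is true.
  16. (x10 OR NOT x3 OR x1) — x1 is true.
  17. (NOT x7 OR x8) — NOT x7 is true.
  18. (NOT x4 OR x6 OR NOT x1) — x6 is true.
  19. (NOT x7 OR NOT x9) — NOT x7 is true.
  20. (x10 OR x9) — x9 is true.
  21. (NOT x3 OR x8 OR x4) — x4 is true.
  22. (NOT x2 OR x6 OR x10) — x10 is true.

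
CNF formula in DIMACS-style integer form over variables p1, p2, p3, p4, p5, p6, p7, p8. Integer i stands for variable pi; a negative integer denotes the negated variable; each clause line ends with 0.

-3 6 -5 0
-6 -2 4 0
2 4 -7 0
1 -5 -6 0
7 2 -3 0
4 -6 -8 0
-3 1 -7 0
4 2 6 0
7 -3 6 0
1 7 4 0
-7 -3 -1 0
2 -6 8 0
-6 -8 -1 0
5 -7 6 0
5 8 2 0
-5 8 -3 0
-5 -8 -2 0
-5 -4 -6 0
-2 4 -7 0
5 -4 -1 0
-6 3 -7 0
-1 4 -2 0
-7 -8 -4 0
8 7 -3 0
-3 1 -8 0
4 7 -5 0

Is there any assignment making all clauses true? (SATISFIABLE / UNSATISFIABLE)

SATISFIABLE

Try p1 = False.
Branch on p2: take p2 = True.
For the remaining variables, p3 = False, p4 = True, p5 = False, p6 = True, p7 = False, p8 = False works.
Every clause has at least one true literal under this assignment.
So p1=F  p2=T  p3=F  p4=T  p5=F  p6=T  p7=F  p8=F is a satisfying assignment.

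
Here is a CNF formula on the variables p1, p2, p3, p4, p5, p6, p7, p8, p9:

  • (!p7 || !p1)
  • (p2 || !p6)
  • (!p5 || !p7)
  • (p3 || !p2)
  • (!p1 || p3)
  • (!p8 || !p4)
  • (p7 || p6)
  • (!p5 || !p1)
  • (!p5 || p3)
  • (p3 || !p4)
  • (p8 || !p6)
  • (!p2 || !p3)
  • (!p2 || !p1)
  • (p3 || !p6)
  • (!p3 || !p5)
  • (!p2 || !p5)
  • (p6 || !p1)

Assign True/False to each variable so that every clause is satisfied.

p1 = F, p2 = F, p3 = F, p4 = F, p5 = F, p6 = F, p7 = T, p8 = F, p9 = T

Check each clause:
  1. (!p1 || !p7) — !p1 is true.
  2. (p2 || !p6) — !p6 is true.
  3. (!p7 || !p5) — !p5 is true.
  4. (!p2 || p3) — !p2 is true.
  5. (p3 || !p1) — !p1 is true.
  6. (!p8 || !p4) — !p8 is true.
  7. (p7 || p6) — p7 is true.
  8. (!p1 || !p5) — !p5 is true.
  9. (p3 || !p5) — !p5 is true.
  10. (!p4 || p3) — !p4 is true.
  11. (p8 || !p6) — !p6 is true.
  12. (!p3 || !p2) — !p3 is true.
  13. (!p1 || !p2) — !p1 is true.
  14. (p3 || !p6) — !p6 is true.
  15. (!p3 || !p5) — !p5 is true.
  16. (!p5 || !p2) — !p5 is true.
  17. (p6 || !p1) — !p1 is true.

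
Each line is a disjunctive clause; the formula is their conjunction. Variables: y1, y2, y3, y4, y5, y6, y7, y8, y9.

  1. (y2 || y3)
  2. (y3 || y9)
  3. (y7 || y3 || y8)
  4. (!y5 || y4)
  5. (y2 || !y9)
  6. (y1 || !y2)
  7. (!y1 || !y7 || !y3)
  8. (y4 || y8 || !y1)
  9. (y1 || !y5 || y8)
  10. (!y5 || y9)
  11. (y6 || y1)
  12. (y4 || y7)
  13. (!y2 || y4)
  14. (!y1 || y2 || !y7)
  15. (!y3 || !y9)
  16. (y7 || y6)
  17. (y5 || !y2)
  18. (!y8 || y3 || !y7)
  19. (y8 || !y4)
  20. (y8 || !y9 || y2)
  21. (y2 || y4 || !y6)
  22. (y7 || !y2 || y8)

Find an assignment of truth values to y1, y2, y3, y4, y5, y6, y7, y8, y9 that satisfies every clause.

y1 = False, y2 = False, y3 = True, y4 = True, y5 = False, y6 = True, y7 = False, y8 = True, y9 = False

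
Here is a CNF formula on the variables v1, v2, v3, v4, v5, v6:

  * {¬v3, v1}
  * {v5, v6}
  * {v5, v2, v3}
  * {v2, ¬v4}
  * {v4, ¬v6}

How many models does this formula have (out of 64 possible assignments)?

15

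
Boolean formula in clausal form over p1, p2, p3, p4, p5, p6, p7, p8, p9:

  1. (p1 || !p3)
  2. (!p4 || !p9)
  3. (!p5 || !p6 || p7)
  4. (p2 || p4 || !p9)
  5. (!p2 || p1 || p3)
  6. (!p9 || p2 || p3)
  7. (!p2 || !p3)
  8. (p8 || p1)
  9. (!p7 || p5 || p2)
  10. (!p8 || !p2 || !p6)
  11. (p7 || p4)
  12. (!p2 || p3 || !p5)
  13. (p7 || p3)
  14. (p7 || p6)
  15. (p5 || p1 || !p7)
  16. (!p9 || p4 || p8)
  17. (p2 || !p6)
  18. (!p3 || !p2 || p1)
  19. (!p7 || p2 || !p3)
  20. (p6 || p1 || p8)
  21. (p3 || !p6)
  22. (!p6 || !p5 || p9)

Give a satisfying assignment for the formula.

p1=T, p2=T, p3=F, p4=T, p5=F, p6=F, p7=T, p8=F, p9=F

Check each clause:
  1. (p1 || !p3) — p1 is true.
  2. (!p9 || !p4) — !p9 is true.
  3. (!p6 || !p5 || p7) — !p6 is true.
  4. (!p9 || p4 || p2) — p2 is true.
  5. (p3 || !p2 || p1) — p1 is true.
  6. (p3 || !p9 || p2) — p2 is true.
  7. (!p2 || !p3) — !p3 is true.
  8. (p8 || p1) — p1 is true.
  9. (!p7 || p2 || p5) — p2 is true.
  10. (!p8 || !p6 || !p2) — !p8 is true.
  11. (p4 || p7) — p4 is true.
  12. (!p2 || p3 || !p5) — !p5 is true.
  13. (p3 || p7) — p7 is true.
  14. (p6 || p7) — p7 is true.
  15. (p1 || p5 || !p7) — p1 is true.
  16. (p4 || p8 || !p9) — p4 is true.
  17. (!p6 || p2) — !p6 is true.
  18. (!p2 || p1 || !p3) — p1 is true.
  19. (!p7 || p2 || !p3) — p2 is true.
  20. (p8 || p6 || p1) — p1 is true.
  21. (p3 || !p6) — !p6 is true.
  22. (!p6 || p9 || !p5) — !p6 is true.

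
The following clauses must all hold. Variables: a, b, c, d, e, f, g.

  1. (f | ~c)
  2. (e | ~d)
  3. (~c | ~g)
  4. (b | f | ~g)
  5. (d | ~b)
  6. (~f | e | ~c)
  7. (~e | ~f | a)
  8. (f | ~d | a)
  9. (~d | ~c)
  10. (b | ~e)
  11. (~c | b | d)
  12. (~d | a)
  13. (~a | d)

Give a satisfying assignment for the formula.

a = True, b = True, c = False, d = True, e = True, f = True, g = True

Pure literal: c appears only negated; assign c = False.
Branch on a: take a = True.
  then d is forced to True.
  then e is forced to True.
  then b is forced to True.
f, g are now unconstrained; take f = True, g = True.
Every clause has at least one true literal under this assignment.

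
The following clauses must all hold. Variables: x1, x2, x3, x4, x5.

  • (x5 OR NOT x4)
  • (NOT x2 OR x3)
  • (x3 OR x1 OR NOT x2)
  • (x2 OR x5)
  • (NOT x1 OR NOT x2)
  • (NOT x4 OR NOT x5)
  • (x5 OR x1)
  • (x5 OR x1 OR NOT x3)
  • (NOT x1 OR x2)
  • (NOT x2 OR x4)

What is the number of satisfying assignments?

2

Satisfying assignments:
  x1=0 x2=0 x3=0 x4=0 x5=1
  x1=0 x2=0 x3=1 x4=0 x5=1
Count: 2.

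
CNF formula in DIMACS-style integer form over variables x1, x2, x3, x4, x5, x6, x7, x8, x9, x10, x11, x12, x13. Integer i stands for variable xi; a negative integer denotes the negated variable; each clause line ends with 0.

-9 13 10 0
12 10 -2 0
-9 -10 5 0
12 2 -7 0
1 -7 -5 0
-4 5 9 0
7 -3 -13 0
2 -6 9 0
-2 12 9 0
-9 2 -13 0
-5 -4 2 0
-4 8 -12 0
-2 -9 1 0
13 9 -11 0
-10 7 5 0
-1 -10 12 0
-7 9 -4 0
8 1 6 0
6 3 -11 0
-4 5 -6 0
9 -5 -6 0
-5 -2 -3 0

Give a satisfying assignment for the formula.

Pure literal: x4 appears only negated; assign x4 = False.
Branch on x1: take x1 = True.
For the remaining variables, x2 = True, x3 = False, x5 = False, x6 = True, x7 = True, x8 = False, x9 = False, x10 = True, x11 = True, x12 = True, x13 = True works.
Check each clause:
  1. (x10 OR x13 OR NOT x9) — x10 is true.
  2. (NOT x2 OR x10 OR x12) — x10 is true.
  3. (x5 OR NOT x10 OR NOT x9) — NOT x9 is true.
  4. (x12 OR x2 OR NOT x7) — x2 is true.
  5. (NOT x5 OR NOT x7 OR x1) — NOT x5 is true.
  6. (NOT x4 OR x5 OR x9) — NOT x4 is true.
  7. (x7 OR NOT x3 OR NOT x13) — NOT x3 is true.
  8. (x9 OR NOT x6 OR x2) — x2 is true.
  9. (x9 OR x12 OR NOT x2) — x12 is true.
  10. (x2 OR NOT x13 OR NOT x9) — x2 is true.
  11. (NOT x4 OR x2 OR NOT x5) — x2 is true.
  12. (NOT x12 OR x8 OR NOT x4) — NOT x4 is true.
  13. (NOT x9 OR x1 OR NOT x2) — x1 is true.
  14. (x13 OR NOT x11 OR x9) — x13 is true.
  15. (NOT x10 OR x5 OR x7) — x7 is true.
  16. (NOT x1 OR x12 OR NOT x10) — x12 is true.
  17. (NOT x4 OR x9 OR NOT x7) — NOT x4 is true.
  18. (x6 OR x8 OR x1) — x1 is true.
  19. (NOT x11 OR x3 OR x6) — x6 is true.
  20. (NOT x6 OR x5 OR NOT x4) — NOT x4 is true.
  21. (NOT x5 OR NOT x6 OR x9) — NOT x5 is true.
  22. (NOT x2 OR NOT x3 OR NOT x5) — NOT x5 is true.

x1=1, x2=1, x3=0, x4=0, x5=0, x6=1, x7=1, x8=0, x9=0, x10=1, x11=1, x12=1, x13=1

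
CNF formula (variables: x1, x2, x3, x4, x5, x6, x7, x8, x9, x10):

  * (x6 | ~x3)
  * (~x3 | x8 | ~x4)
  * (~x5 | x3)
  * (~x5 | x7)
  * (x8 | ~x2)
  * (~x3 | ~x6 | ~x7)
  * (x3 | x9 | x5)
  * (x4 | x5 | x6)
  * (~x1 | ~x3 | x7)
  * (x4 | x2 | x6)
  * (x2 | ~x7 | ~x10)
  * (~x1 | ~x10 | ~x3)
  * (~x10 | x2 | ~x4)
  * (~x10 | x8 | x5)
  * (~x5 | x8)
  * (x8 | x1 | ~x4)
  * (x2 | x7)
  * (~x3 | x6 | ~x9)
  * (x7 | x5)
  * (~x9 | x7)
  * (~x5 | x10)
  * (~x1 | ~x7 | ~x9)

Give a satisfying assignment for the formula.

x8 occurs only positively in the remaining clauses — set x8 = True.
Try x1 = False.
Branch on x2: take x2 = True.
Set x3 = False and propagate.
  then x5 is forced to False.
  then x9 is forced to True.
  then x7 is forced to True.
For the remaining variables, x4 = True, x6 = True, x10 = True works.
Every clause has at least one true literal under this assignment.

x1=F  x2=T  x3=F  x4=T  x5=F  x6=T  x7=T  x8=T  x9=T  x10=T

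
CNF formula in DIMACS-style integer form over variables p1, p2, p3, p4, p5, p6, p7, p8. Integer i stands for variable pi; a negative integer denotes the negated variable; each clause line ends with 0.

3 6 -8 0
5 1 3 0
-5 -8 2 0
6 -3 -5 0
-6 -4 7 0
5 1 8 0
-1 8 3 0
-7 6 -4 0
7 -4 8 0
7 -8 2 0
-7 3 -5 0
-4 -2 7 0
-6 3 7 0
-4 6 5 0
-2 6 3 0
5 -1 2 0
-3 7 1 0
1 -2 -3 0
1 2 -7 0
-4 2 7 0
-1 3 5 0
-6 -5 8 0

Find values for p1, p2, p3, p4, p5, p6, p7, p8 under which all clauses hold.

p1=1, p2=1, p3=1, p4=0, p5=0, p6=1, p7=0, p8=1

Pure literal: p4 appears only negated; assign p4 = False.
Branch on p1: take p1 = True.
Set p2 = True and propagate.
Branch on p3: take p3 = True.
For the remaining variables, p5 = False, p6 = True, p7 = False, p8 = True works.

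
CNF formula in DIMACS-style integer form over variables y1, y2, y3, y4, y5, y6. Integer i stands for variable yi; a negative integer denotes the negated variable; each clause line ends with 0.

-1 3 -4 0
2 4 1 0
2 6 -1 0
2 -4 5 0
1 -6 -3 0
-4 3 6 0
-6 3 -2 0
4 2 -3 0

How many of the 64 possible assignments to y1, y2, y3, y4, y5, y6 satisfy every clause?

21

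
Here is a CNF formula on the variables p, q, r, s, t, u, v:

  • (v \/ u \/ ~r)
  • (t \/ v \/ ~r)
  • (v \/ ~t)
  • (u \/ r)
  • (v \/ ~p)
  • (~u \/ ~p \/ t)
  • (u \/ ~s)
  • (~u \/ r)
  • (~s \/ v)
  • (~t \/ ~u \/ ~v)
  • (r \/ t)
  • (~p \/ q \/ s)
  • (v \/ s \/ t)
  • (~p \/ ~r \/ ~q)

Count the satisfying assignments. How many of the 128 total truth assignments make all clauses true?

Split on v, then r.
  v=1, r=1: q free; 4 ways for (p,s,t,u) × 2^1 = 8.
  v=1, r=0: a clause becomes empty — 0.
  v=0, r=1: a clause becomes empty — 0.
  v=0, r=0: a clause becomes empty — 0.
Total: 8 + 0 + 0 + 0 = 8.

8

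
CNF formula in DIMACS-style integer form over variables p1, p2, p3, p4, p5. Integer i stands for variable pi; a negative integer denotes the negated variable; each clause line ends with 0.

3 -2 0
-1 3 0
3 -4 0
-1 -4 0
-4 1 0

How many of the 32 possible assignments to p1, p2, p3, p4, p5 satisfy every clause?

Case analysis on p1 and p3:
  p1=T, p3=T: remaining (p2,p4,p5) ∈ {(F,F,F); (F,F,T); (T,F,F); (T,F,T)} — 4.
  p1=T, p3=F: a clause becomes empty — 0.
  p1=F, p3=T: remaining (p2,p4,p5) ∈ {(F,F,F); (F,F,T); (T,F,F); (T,F,T)} — 4.
  p1=F, p3=F: remaining (p2,p4,p5) ∈ {(F,F,F); (F,F,T)} — 2.
Total: 4 + 0 + 4 + 2 = 10.

10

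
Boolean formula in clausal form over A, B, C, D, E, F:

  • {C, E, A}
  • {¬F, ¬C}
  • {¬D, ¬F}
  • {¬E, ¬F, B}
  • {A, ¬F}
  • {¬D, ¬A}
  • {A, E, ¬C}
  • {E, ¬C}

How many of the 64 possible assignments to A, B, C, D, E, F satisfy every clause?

17

Split on A, then C.
  A=T, C=T: remaining (B,D,E,F) ∈ {(F,F,T,F); (T,F,T,F)} — 2.
  A=T, C=F: 7 of the 16 assignments to (B,D,E,F) work.
  A=F, C=T: remaining (B,D,E,F) ∈ {(F,F,T,F); (F,T,T,F); (T,F,T,F); (T,T,T,F)} — 4.
  A=F, C=F: remaining (B,D,E,F) ∈ {(F,F,T,F); (F,T,T,F); (T,F,T,F); (T,T,T,F)} — 4.
Total: 2 + 7 + 4 + 4 = 17.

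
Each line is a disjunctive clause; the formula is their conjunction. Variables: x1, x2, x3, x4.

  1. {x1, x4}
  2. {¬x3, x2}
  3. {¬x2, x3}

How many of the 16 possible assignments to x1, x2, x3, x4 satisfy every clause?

6

Satisfying assignments:
  x1=F x2=F x3=F x4=T
  x1=F x2=T x3=T x4=T
  x1=T x2=F x3=F x4=F
  x1=T x2=F x3=F x4=T
  x1=T x2=T x3=T x4=F
  x1=T x2=T x3=T x4=T
Count: 6.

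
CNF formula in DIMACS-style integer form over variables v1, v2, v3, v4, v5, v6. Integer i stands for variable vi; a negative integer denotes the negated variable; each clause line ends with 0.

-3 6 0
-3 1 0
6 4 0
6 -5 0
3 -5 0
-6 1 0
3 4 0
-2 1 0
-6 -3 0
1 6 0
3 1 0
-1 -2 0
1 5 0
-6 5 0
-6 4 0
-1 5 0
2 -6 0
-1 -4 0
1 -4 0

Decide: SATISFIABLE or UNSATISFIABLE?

v1 = True:
  propagation gives v2=False, v5=True, v6=True; an empty clause results — contradiction.
v1 = False:
  propagation gives v3=False; an empty clause results — contradiction.
Every branch closes, so no satisfying assignment exists.

UNSATISFIABLE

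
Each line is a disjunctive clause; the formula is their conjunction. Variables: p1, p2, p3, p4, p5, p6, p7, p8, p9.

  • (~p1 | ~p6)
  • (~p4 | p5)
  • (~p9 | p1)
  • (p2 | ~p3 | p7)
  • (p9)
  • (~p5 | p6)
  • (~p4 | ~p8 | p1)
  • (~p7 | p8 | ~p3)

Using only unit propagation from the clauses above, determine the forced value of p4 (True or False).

False

Unit clause (p9) sets p9 = True.
From (~p9 | p1) and p9 = True: p1 = True.
(~p6 | ~p1): since p1 = True, the clause reduces to (~p6). p6 = False.
(~p5 | p6): since p6 = False, the clause reduces to (~p5). p5 = False.
(p5 | ~p4) with p5 = False leaves only ~p4, so p4 = False.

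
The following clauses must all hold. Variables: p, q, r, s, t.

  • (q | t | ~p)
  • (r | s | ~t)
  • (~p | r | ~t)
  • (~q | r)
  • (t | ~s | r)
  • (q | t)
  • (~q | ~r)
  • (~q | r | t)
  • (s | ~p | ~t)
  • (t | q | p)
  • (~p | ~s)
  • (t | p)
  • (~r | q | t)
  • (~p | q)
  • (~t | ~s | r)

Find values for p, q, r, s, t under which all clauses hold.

Set p = False and propagate.
  then t is forced to True.
The remaining clauses are satisfied by q = False, r = True, s = True.
Check each clause:
  1. (~p | q | t) — t is true.
  2. (~t | s | r) — r is true.
  3. (r | ~p | ~t) — r is true.
  4. (r | ~q) — r is true.
  5. (r | t | ~s) — r is true.
  6. (q | t) — t is true.
  7. (~q | ~r) — ~q is true.
  8. (t | r | ~q) — r is true.
  9. (s | ~p | ~t) — s is true.
  10. (t | q | p) — t is true.
  11. (~s | ~p) — ~p is true.
  12. (p | t) — t is true.
  13. (t | ~r | q) — t is true.
  14. (~p | q) — ~p is true.
  15. (r | ~s | ~t) — r is true.

p=False, q=False, r=True, s=True, t=True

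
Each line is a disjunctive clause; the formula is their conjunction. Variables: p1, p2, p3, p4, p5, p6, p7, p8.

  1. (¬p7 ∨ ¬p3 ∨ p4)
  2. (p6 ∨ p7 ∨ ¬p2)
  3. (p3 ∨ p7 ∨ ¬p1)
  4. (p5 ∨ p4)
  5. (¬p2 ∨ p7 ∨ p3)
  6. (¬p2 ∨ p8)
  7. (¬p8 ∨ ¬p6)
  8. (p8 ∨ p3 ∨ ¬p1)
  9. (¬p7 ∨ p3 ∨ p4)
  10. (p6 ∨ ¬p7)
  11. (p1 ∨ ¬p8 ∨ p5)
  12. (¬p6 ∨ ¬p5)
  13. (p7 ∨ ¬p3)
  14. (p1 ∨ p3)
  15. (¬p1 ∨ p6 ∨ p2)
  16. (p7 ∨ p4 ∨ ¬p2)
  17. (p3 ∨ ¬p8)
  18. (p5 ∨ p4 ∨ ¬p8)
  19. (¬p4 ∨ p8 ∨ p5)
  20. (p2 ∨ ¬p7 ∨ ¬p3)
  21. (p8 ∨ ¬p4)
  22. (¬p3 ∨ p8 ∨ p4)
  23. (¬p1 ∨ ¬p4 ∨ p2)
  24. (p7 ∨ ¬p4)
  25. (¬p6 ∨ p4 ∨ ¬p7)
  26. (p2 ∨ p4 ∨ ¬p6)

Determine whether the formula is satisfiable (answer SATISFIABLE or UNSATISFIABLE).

p4 = True:
  propagation gives p8=True, p6=False, p7=False; an empty clause results — contradiction.
p4 = False:
  propagation gives p5=True, p6=False, p7=False, p2=False; an empty clause results — contradiction.
Every branch closes, so no satisfying assignment exists.

UNSATISFIABLE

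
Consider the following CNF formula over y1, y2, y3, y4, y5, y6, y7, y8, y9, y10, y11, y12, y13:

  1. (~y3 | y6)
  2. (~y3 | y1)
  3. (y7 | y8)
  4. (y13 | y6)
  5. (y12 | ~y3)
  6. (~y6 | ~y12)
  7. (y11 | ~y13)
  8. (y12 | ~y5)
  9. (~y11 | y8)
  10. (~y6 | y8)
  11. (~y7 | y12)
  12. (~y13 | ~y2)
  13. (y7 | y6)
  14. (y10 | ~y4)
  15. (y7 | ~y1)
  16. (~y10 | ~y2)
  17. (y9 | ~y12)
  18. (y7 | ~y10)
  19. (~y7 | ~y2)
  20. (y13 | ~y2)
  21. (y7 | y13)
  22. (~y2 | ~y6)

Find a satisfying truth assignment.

y1=True, y2=False, y3=False, y4=True, y5=True, y6=False, y7=True, y8=True, y9=True, y10=True, y11=True, y12=True, y13=True

Check each clause:
  1. (y6 | ~y3) — ~y3 is true.
  2. (~y3 | y1) — y1 is true.
  3. (y7 | y8) — y8 is true.
  4. (y13 | y6) — y13 is true.
  5. (y12 | ~y3) — y12 is true.
  6. (~y6 | ~y12) — ~y6 is true.
  7. (~y13 | y11) — y11 is true.
  8. (y12 | ~y5) — y12 is true.
  9. (~y11 | y8) — y8 is true.
  10. (~y6 | y8) — y8 is true.
  11. (y12 | ~y7) — y12 is true.
  12. (~y2 | ~y13) — ~y2 is true.
  13. (y6 | y7) — y7 is true.
  14. (~y4 | y10) — y10 is true.
  15. (y7 | ~y1) — y7 is true.
  16. (~y2 | ~y10) — ~y2 is true.
  17. (~y12 | y9) — y9 is true.
  18. (~y10 | y7) — y7 is true.
  19. (~y7 | ~y2) — ~y2 is true.
  20. (y13 | ~y2) — y13 is true.
  21. (y13 | y7) — y13 is true.
  22. (~y2 | ~y6) — ~y6 is true.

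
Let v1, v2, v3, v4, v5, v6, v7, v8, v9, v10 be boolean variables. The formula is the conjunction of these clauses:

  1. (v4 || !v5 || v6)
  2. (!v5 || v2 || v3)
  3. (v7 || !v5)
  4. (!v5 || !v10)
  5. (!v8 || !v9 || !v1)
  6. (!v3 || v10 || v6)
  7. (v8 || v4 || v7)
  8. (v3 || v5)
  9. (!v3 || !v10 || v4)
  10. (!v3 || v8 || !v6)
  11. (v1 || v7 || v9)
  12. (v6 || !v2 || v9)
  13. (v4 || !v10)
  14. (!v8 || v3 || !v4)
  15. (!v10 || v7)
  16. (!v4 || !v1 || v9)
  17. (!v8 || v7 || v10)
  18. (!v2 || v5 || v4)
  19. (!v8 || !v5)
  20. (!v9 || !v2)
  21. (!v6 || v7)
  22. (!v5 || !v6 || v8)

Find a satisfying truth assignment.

v7 occurs only positively in the remaining clauses — set v7 = True.
Try v1 = False.
For the remaining variables, v2 = False, v3 = True, v4 = True, v5 = False, v6 = True, v8 = True, v9 = True, v10 = True works.

v1=F, v2=F, v3=T, v4=T, v5=F, v6=T, v7=T, v8=T, v9=T, v10=T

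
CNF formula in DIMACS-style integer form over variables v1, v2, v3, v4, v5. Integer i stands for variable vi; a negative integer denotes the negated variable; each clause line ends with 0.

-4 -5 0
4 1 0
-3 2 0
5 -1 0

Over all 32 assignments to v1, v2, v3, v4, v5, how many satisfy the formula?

The models are:
  v1=F v2=F v3=F v4=T v5=F
  v1=F v2=T v3=F v4=T v5=F
  v1=F v2=T v3=T v4=T v5=F
  v1=T v2=F v3=F v4=F v5=T
  v1=T v2=T v3=F v4=F v5=T
  v1=T v2=T v3=T v4=F v5=T
Count: 6.

6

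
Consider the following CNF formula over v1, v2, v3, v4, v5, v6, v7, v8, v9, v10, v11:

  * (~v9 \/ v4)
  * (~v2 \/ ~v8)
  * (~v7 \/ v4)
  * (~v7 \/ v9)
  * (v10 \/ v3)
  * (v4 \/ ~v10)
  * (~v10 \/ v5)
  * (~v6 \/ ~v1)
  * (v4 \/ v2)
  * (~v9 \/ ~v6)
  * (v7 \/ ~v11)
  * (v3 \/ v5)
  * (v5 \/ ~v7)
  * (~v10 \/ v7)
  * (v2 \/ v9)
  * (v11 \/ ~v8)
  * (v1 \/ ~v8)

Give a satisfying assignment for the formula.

v1 = 0, v2 = 0, v3 = 1, v4 = 1, v5 = 0, v6 = 0, v7 = 0, v8 = 0, v9 = 1, v10 = 0, v11 = 0

Check each clause:
  1. (v4 \/ ~v9) — v4 is true.
  2. (~v8 \/ ~v2) — ~v8 is true.
  3. (v4 \/ ~v7) — ~v7 is true.
  4. (v9 \/ ~v7) — v9 is true.
  5. (v10 \/ v3) — v3 is true.
  6. (~v10 \/ v4) — v4 is true.
  7. (~v10 \/ v5) — ~v10 is true.
  8. (~v6 \/ ~v1) — ~v6 is true.
  9. (v4 \/ v2) — v4 is true.
  10. (~v6 \/ ~v9) — ~v6 is true.
  11. (v7 \/ ~v11) — ~v11 is true.
  12. (v5 \/ v3) — v3 is true.
  13. (v5 \/ ~v7) — ~v7 is true.
  14. (v7 \/ ~v10) — ~v10 is true.
  15. (v9 \/ v2) — v9 is true.
  16. (~v8 \/ v11) — ~v8 is true.
  17. (~v8 \/ v1) — ~v8 is true.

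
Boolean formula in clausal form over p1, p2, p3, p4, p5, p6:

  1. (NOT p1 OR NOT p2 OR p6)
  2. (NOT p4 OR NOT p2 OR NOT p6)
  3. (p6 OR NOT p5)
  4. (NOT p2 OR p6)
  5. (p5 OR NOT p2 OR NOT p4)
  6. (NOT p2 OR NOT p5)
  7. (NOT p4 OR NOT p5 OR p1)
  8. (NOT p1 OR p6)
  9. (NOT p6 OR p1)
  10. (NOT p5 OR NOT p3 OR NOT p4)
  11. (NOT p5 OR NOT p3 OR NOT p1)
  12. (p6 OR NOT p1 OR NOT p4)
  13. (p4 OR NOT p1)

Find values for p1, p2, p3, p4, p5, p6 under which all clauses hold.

p1 = T, p2 = F, p3 = F, p4 = T, p5 = T, p6 = T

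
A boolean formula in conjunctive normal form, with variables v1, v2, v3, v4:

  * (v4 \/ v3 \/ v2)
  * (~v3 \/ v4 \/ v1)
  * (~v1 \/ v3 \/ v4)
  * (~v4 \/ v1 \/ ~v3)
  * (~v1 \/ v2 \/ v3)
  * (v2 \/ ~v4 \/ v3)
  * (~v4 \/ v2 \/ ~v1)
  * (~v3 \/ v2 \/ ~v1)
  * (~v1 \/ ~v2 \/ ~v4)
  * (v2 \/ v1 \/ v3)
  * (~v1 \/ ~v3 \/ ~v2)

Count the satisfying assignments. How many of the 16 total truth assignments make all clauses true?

The models are:
  v1=0 v2=1 v3=0 v4=0
  v1=0 v2=1 v3=0 v4=1
That's 2 in total.

2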